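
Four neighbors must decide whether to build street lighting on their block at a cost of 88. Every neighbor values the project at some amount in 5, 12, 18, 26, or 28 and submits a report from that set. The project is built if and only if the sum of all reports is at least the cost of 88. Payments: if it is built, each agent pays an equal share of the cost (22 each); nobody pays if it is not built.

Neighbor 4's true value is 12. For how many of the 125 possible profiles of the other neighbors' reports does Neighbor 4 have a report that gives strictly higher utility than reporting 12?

Others report (26, 26, 26): truth gives -10; report 5 gives 0 > -10. Violating.
Others report (26, 26, 28): truth gives -10; report 5 gives 0 > -10. Violating.
Others report (26, 28, 26): truth gives -10; report 5 gives 0 > -10. Violating.
Others report (26, 28, 28): truth gives -10; report 5 gives 0 > -10. Violating.
Others report (5, 5, 5): truth gives 0; no alternative beats it.
Others report (5, 5, 12): truth gives 0; no alternative beats it.
(Checking all 125 profiles: 7 have a profitable deviation, 118 do not.)

7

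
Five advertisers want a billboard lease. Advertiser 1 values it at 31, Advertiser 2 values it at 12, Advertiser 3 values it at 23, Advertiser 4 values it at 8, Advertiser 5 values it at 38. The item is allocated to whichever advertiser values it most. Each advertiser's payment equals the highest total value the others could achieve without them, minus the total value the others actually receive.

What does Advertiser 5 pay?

31

Advertiser 5 has the highest value and receives the item.
Without Advertiser 5, the item would go to the next-highest value, 31, so the others could achieve 31.
With Advertiser 5 present and winning, the others receive nothing, so their total is 0.
Payment = 31 - 0 = 31.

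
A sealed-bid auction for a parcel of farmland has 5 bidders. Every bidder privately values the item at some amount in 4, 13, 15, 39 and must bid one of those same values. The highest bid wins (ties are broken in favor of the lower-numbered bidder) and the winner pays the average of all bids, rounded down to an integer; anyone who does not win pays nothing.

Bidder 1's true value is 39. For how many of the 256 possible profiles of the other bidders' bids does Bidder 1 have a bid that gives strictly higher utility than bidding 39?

81

Others bid (4, 4, 4, 4): truth gives 28; bid 4 gives 35 > 28. Violating.
Others bid (4, 4, 4, 13): truth gives 27; bid 13 gives 32 > 27. Violating.
Others bid (4, 4, 4, 15): truth gives 26; bid 15 gives 31 > 26. Violating.
Others bid (4, 4, 13, 4): truth gives 27; bid 13 gives 32 > 27. Violating.
Others bid (4, 4, 4, 39): truth gives 21; no alternative beats it.
Others bid (4, 4, 13, 39): truth gives 20; no alternative beats it.
(Checking all 256 profiles: 81 have a profitable deviation, 175 do not.)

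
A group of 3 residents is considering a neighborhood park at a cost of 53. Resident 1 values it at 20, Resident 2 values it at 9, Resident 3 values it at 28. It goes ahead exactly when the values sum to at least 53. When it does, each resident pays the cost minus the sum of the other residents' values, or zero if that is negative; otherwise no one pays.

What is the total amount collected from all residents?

45

Total value 57 ≥ cost 53, so it is built.
Resident 1: others sum to 37; max(0, 53 - 37) = 16.
Resident 2: others sum to 48; max(0, 53 - 48) = 5.
Resident 3: others sum to 29; max(0, 53 - 29) = 24.
Total collected = 16 + 5 + 24 = 45.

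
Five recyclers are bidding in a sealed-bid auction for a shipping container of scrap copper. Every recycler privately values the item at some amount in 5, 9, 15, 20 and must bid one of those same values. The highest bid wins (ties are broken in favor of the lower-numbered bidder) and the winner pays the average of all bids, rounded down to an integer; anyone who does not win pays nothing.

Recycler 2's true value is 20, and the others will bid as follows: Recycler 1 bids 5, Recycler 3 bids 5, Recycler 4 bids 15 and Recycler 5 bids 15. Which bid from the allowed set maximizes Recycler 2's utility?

15

Bid 5: loses, pays 0, utility 0.
Bid 9: loses, pays 0, utility 0.
Bid 15: wins, pays 11, utility 20 - 11 = 9.
Bid 20: wins, pays 12, utility 20 - 12 = 8.
The best choice is 15 with utility 9.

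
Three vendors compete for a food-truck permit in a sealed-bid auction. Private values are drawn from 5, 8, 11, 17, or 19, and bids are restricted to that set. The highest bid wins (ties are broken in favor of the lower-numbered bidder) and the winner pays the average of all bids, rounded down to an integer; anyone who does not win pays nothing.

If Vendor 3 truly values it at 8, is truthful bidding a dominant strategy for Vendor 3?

Check each profile of the others' bids and compare truth against every alternative bid.
Others bid (5, 5): truth gives 2, best alternative gives 1.
Others bid (5, 8): truth gives 0, best alternative gives 0.
Others bid (5, 11): truth gives 0, best alternative gives 0.
Others bid (5, 17): truth gives 0, best alternative gives 0.
Others bid (5, 19): truth gives 0, best alternative gives 0.
Others bid (8, 5): truth gives 0, best alternative gives 0.
(Remaining 19 profiles checked similarly; truth is weakly best in each.)
In every case the truthful bid is at least as good as any alternative, so it is a dominant strategy.

Yes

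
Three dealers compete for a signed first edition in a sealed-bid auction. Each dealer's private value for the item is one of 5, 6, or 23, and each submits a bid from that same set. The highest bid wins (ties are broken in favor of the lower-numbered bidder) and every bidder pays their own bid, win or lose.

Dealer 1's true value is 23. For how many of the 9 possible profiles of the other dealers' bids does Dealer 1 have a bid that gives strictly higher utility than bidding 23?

Others bid (5, 5): truth gives 0; bid 5 gives 18 > 0. Violating.
Others bid (5, 6): truth gives 0; bid 6 gives 17 > 0. Violating.
Others bid (6, 5): truth gives 0; bid 6 gives 17 > 0. Violating.
Others bid (6, 6): truth gives 0; bid 6 gives 17 > 0. Violating.
Others bid (5, 23): truth gives 0; no alternative beats it.
Others bid (6, 23): truth gives 0; no alternative beats it.
(Checking all 9 profiles: 4 have a profitable deviation, 5 do not.)

4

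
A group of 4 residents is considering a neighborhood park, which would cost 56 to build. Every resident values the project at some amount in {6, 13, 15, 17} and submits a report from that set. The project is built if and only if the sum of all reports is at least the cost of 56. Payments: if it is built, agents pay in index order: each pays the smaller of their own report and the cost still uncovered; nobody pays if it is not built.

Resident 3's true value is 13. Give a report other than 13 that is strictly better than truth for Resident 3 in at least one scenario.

Suppose Resident 1 reports 17, Resident 2 reports 17 and Resident 4 reports 17.
Report 13: project built, pays 13, utility 13 - 13 = 0.
Report 6: project built, pays 6, utility 13 - 6 = 7.
So reporting 6 beats truth here (7 > 0).

6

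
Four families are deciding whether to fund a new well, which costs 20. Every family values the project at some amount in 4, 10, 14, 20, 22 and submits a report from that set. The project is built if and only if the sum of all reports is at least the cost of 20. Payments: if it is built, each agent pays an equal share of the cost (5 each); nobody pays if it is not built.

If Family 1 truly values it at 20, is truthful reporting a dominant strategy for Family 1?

Check each profile of the others' reports and compare truth against every alternative report.
Others report (4, 4, 4): truth gives 15, best alternative gives 15.
Others report (4, 4, 10): truth gives 15, best alternative gives 15.
Others report (4, 4, 14): truth gives 15, best alternative gives 15.
Others report (4, 4, 20): truth gives 15, best alternative gives 15.
Others report (4, 4, 22): truth gives 15, best alternative gives 15.
Others report (4, 10, 4): truth gives 15, best alternative gives 15.
(Remaining 119 profiles checked similarly; truth is weakly best in each.)
In every case the truthful report is at least as good as any alternative, so it is a dominant strategy.

Yes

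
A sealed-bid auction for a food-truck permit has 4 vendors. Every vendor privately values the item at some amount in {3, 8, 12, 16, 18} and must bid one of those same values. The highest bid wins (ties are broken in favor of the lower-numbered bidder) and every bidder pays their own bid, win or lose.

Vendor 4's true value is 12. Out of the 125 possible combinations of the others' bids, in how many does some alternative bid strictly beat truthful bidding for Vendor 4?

118

Others bid (3, 3, 3): truth gives 0; bid 8 gives 4 > 0. Violating.
Others bid (3, 3, 12): truth gives -12; bid 3 gives -3 > -12. Violating.
Others bid (3, 3, 16): truth gives -12; bid 3 gives -3 > -12. Violating.
Others bid (3, 3, 18): truth gives -12; bid 3 gives -3 > -12. Violating.
Others bid (3, 3, 8): truth gives 0; no alternative beats it.
Others bid (3, 8, 3): truth gives 0; no alternative beats it.
(Checking all 125 profiles: 118 have a profitable deviation, 7 do not.)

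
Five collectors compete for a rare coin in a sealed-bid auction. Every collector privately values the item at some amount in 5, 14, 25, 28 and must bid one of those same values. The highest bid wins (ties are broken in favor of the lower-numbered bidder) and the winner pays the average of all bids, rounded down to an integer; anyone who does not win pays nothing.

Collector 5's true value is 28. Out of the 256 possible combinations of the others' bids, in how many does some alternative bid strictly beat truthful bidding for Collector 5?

Others bid (5, 5, 5, 5): truth gives 19; bid 14 gives 22 > 19. Violating.
Others bid (5, 5, 5, 14): truth gives 17; bid 25 gives 18 > 17. Violating.
Others bid (5, 5, 14, 5): truth gives 17; bid 25 gives 18 > 17. Violating.
Others bid (5, 5, 14, 14): truth gives 15; bid 25 gives 16 > 15. Violating.
Others bid (5, 5, 5, 25): truth gives 15; no alternative beats it.
Others bid (5, 5, 5, 28): truth gives 0; no alternative beats it.
(Checking all 256 profiles: 15 have a profitable deviation, 241 do not.)

15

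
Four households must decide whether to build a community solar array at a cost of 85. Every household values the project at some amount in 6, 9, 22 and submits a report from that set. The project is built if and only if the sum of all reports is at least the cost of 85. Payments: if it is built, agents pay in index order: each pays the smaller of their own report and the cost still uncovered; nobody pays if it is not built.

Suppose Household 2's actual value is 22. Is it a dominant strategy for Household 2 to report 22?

Yes

Check each profile of the others' reports and compare truth against every alternative report.
Others report (6, 6, 6): truth gives 0, best alternative gives 0.
Others report (6, 6, 9): truth gives 0, best alternative gives 0.
Others report (6, 6, 22): truth gives 0, best alternative gives 0.
Others report (6, 9, 6): truth gives 0, best alternative gives 0.
Others report (6, 9, 9): truth gives 0, best alternative gives 0.
Others report (6, 9, 22): truth gives 0, best alternative gives 0.
(Remaining 21 profiles checked similarly; truth is weakly best in each.)
In every case the truthful report is at least as good as any alternative, so it is a dominant strategy.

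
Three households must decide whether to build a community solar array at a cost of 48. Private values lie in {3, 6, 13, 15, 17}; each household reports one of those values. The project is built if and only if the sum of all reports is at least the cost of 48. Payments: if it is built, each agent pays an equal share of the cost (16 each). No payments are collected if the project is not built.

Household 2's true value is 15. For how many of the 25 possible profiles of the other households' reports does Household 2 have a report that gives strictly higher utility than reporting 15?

Others report (17, 17): truth gives -1; report 3 gives 0 > -1. Violating.
Others report (3, 3): truth gives 0; no alternative beats it.
Others report (3, 6): truth gives 0; no alternative beats it.
(Checking all 25 profiles: 1 has a profitable deviation, 24 do not.)

1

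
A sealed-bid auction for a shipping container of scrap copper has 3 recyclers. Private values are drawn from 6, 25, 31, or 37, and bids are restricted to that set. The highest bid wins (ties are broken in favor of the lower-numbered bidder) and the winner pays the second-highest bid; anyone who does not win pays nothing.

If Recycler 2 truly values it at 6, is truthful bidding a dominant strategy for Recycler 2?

Yes

Check each profile of the others' bids and compare truth against every alternative bid.
Others bid (6, 25): truth gives 0, best alternative gives -19.
Others bid (6, 6): truth gives 0, best alternative gives 0.
Others bid (6, 31): truth gives 0, best alternative gives 0.
Others bid (6, 37): truth gives 0, best alternative gives 0.
Others bid (25, 6): truth gives 0, best alternative gives 0.
Others bid (25, 25): truth gives 0, best alternative gives 0.
(Remaining 10 profiles checked similarly; truth is weakly best in each.)
In every case the truthful bid is at least as good as any alternative, so it is a dominant strategy.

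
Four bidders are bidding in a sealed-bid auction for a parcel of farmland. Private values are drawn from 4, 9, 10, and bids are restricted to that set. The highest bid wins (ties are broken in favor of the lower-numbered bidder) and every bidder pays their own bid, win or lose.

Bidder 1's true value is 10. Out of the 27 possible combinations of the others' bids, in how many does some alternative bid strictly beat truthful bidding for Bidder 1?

Others bid (4, 4, 4): truth gives 0; bid 4 gives 6 > 0. Violating.
Others bid (4, 4, 9): truth gives 0; bid 9 gives 1 > 0. Violating.
Others bid (4, 9, 4): truth gives 0; bid 9 gives 1 > 0. Violating.
Others bid (4, 9, 9): truth gives 0; bid 9 gives 1 > 0. Violating.
Others bid (4, 4, 10): truth gives 0; no alternative beats it.
Others bid (4, 9, 10): truth gives 0; no alternative beats it.
(Checking all 27 profiles: 8 have a profitable deviation, 19 do not.)

8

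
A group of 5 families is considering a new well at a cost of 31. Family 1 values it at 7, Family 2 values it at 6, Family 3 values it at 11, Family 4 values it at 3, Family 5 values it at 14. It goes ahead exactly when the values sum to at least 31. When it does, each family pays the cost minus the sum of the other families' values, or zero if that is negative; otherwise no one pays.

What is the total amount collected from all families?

5

Total value 41 ≥ cost 31, so it is built.
Family 1: others sum to 34; max(0, 31 - 34) = 0.
Family 2: others sum to 35; max(0, 31 - 35) = 0.
Family 3: others sum to 30; max(0, 31 - 30) = 1.
Family 4: others sum to 38; max(0, 31 - 38) = 0.
Family 5: others sum to 27; max(0, 31 - 27) = 4.
Total collected = 0 + 0 + 1 + 0 + 4 = 5.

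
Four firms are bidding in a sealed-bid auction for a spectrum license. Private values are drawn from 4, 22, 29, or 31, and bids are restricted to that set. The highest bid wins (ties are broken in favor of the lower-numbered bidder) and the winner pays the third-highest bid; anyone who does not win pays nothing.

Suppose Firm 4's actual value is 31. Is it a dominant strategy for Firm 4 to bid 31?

Check each profile of the others' bids and compare truth against every alternative bid.
Others bid (4, 4, 29): truth gives 27, best alternative gives 0.
Others bid (4, 29, 4): truth gives 27, best alternative gives 0.
Others bid (29, 4, 4): truth gives 27, best alternative gives 0.
Others bid (4, 22, 29): truth gives 9, best alternative gives 0.
Others bid (4, 29, 22): truth gives 9, best alternative gives 0.
Others bid (22, 4, 29): truth gives 9, best alternative gives 0.
(Remaining 58 profiles checked similarly; truth is weakly best in each.)
In every case the truthful bid is at least as good as any alternative, so it is a dominant strategy.

Yes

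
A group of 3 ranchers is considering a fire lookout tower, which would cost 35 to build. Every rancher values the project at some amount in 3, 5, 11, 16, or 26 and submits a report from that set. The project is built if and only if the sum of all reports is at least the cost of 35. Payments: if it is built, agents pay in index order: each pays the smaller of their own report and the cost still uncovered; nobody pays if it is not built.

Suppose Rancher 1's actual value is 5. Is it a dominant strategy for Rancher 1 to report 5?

No

Consider the case where Rancher 2 reports 11 and Rancher 3 reports 26.
Truthful report 5: project built, pays 5, utility 5 - 5 = 0.
Report 3 instead: project built, pays 3, utility 5 - 3 = 2.
Since 2 > 0, reporting 3 is strictly better here, so truthful reporting is not dominant.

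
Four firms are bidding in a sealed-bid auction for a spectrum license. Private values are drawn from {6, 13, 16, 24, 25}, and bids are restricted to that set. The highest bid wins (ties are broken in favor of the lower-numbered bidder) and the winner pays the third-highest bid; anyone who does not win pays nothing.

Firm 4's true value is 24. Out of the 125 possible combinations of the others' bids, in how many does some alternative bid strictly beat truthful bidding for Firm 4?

Others bid (6, 6, 24): truth gives 0; bid 25 gives 18 > 0. Violating.
Others bid (6, 13, 24): truth gives 0; bid 25 gives 11 > 0. Violating.
Others bid (6, 16, 24): truth gives 0; bid 25 gives 8 > 0. Violating.
Others bid (6, 24, 6): truth gives 0; bid 25 gives 18 > 0. Violating.
Others bid (6, 6, 6): truth gives 18; no alternative beats it.
Others bid (6, 6, 13): truth gives 18; no alternative beats it.
(Checking all 125 profiles: 27 have a profitable deviation, 98 do not.)

27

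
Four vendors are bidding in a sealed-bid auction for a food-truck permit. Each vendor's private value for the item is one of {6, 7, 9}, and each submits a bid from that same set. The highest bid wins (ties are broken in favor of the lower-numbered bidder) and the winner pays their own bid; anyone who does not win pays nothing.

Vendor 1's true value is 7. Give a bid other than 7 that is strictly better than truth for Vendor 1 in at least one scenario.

6

Suppose Vendor 2 bids 6, Vendor 3 bids 6 and Vendor 4 bids 6.
Bid 7: wins, pays 7, utility 7 - 7 = 0.
Bid 6: wins, pays 6, utility 7 - 6 = 1.
So bidding 6 beats truth here (1 > 0).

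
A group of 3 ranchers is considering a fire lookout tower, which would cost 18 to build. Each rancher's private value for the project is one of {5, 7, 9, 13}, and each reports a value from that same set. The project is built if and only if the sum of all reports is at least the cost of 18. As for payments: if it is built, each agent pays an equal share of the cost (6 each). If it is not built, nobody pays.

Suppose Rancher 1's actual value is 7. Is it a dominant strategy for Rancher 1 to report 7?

No

Consider the case where Rancher 2 reports 5 and Rancher 3 reports 5.
Truthful report 7: project not built, utility 0.
Report 9 instead: project built, pays 6, utility 7 - 6 = 1.
Since 1 > 0, reporting 9 is strictly better here, so truthful reporting is not dominant.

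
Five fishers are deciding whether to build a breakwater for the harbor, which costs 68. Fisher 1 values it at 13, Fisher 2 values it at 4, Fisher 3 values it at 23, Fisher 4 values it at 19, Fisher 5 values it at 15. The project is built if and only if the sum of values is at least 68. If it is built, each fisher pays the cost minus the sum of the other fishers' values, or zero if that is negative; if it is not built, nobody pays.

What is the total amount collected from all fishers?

Total value 74 ≥ cost 68, so it is built.
Fisher 1: others sum to 61; max(0, 68 - 61) = 7.
Fisher 2: others sum to 70; max(0, 68 - 70) = 0.
Fisher 3: others sum to 51; max(0, 68 - 51) = 17.
Fisher 4: others sum to 55; max(0, 68 - 55) = 13.
Fisher 5: others sum to 59; max(0, 68 - 59) = 9.
Total collected = 7 + 0 + 17 + 13 + 9 = 46.

46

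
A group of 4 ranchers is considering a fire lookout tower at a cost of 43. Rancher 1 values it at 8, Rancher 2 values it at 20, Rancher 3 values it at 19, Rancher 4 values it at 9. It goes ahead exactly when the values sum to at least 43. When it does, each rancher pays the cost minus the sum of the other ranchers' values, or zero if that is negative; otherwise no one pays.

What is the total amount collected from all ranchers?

Total value 56 ≥ cost 43, so it is built.
Rancher 1: others sum to 48; max(0, 43 - 48) = 0.
Rancher 2: others sum to 36; max(0, 43 - 36) = 7.
Rancher 3: others sum to 37; max(0, 43 - 37) = 6.
Rancher 4: others sum to 47; max(0, 43 - 47) = 0.
Total collected = 0 + 7 + 6 + 0 = 13.

13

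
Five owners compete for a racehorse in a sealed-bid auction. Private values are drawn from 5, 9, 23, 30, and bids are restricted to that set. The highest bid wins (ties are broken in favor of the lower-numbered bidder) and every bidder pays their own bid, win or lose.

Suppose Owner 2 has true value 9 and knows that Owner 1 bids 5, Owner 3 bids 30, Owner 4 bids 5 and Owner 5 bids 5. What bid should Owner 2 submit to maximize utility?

Bid 5: loses but pays 5, utility -5.
Bid 9: loses but pays 9, utility -9.
Bid 23: loses but pays 23, utility -23.
Bid 30: wins, pays 30, utility 9 - 30 = -21.
The best choice is 5 with utility -5.

5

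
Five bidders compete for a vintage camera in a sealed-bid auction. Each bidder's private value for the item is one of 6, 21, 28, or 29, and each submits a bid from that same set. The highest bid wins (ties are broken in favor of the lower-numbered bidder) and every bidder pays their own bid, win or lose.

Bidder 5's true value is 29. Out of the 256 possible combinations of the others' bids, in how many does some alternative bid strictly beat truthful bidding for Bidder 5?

Others bid (6, 6, 6, 6): truth gives 0; bid 21 gives 8 > 0. Violating.
Others bid (6, 6, 6, 21): truth gives 0; bid 28 gives 1 > 0. Violating.
Others bid (6, 6, 6, 29): truth gives -29; bid 6 gives -6 > -29. Violating.
Others bid (6, 6, 21, 6): truth gives 0; bid 28 gives 1 > 0. Violating.
Others bid (6, 6, 6, 28): truth gives 0; no alternative beats it.
Others bid (6, 6, 21, 28): truth gives 0; no alternative beats it.
(Checking all 256 profiles: 191 have a profitable deviation, 65 do not.)

191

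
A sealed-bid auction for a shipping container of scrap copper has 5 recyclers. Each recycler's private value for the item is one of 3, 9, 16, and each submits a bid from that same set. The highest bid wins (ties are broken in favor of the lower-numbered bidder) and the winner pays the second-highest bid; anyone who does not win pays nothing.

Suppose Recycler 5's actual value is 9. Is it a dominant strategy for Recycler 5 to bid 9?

Yes

Check each profile of the others' bids and compare truth against every alternative bid.
Others bid (3, 3, 3, 3): truth gives 6, best alternative gives 6.
Others bid (3, 3, 3, 9): truth gives 0, best alternative gives 0.
Others bid (3, 3, 3, 16): truth gives 0, best alternative gives 0.
Others bid (3, 3, 9, 3): truth gives 0, best alternative gives 0.
Others bid (3, 3, 9, 9): truth gives 0, best alternative gives 0.
Others bid (3, 3, 9, 16): truth gives 0, best alternative gives 0.
(Remaining 75 profiles checked similarly; truth is weakly best in each.)
In every case the truthful bid is at least as good as any alternative, so it is a dominant strategy.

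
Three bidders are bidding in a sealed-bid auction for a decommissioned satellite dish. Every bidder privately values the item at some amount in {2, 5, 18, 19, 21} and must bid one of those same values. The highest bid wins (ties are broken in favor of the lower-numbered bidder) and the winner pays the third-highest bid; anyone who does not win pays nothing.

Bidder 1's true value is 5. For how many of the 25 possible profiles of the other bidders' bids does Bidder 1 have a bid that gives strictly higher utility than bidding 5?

6

Others bid (2, 18): truth gives 0; bid 18 gives 3 > 0. Violating.
Others bid (2, 19): truth gives 0; bid 19 gives 3 > 0. Violating.
Others bid (2, 21): truth gives 0; bid 21 gives 3 > 0. Violating.
Others bid (18, 2): truth gives 0; bid 18 gives 3 > 0. Violating.
Others bid (2, 2): truth gives 3; no alternative beats it.
Others bid (2, 5): truth gives 3; no alternative beats it.
(Checking all 25 profiles: 6 have a profitable deviation, 19 do not.)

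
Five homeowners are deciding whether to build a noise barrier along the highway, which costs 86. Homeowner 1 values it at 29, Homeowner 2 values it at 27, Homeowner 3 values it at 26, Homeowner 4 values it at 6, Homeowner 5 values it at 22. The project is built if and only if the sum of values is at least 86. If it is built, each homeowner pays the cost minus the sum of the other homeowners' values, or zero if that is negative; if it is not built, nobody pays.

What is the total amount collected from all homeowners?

Total value 110 ≥ cost 86, so it is built.
Homeowner 1: others sum to 81; max(0, 86 - 81) = 5.
Homeowner 2: others sum to 83; max(0, 86 - 83) = 3.
Homeowner 3: others sum to 84; max(0, 86 - 84) = 2.
Homeowner 4: others sum to 104; max(0, 86 - 104) = 0.
Homeowner 5: others sum to 88; max(0, 86 - 88) = 0.
Total collected = 5 + 3 + 2 + 0 + 0 = 10.

10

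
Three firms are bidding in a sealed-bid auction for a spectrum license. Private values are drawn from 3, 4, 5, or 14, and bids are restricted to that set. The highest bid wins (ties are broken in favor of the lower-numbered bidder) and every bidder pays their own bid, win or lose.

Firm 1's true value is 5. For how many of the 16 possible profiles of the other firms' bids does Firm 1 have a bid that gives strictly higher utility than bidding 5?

Others bid (3, 3): truth gives 0; bid 3 gives 2 > 0. Violating.
Others bid (3, 4): truth gives 0; bid 4 gives 1 > 0. Violating.
Others bid (3, 14): truth gives -5; bid 3 gives -3 > -5. Violating.
Others bid (4, 3): truth gives 0; bid 4 gives 1 > 0. Violating.
Others bid (3, 5): truth gives 0; no alternative beats it.
Others bid (4, 5): truth gives 0; no alternative beats it.
(Checking all 16 profiles: 11 have a profitable deviation, 5 do not.)

11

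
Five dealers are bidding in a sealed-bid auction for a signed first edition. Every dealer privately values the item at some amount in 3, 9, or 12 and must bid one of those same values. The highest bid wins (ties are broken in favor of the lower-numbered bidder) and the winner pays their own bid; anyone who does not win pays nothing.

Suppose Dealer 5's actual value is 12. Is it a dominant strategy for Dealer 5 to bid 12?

Consider the case where Dealer 1 bids 3, Dealer 2 bids 3, Dealer 3 bids 3 and Dealer 4 bids 3.
Truthful bid 12: wins, pays 12, utility 12 - 12 = 0.
Bid 9 instead: wins, pays 9, utility 12 - 9 = 3.
Since 3 > 0, bidding 9 is strictly better here, so truthful bidding is not dominant.

No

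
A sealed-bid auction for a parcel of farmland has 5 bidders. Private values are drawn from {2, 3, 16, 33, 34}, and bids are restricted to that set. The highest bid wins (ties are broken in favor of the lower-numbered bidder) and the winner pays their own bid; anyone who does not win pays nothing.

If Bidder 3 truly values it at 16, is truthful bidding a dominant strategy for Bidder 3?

Consider the case where Bidder 1 bids 2, Bidder 2 bids 2, Bidder 4 bids 2 and Bidder 5 bids 2.
Truthful bid 16: wins, pays 16, utility 16 - 16 = 0.
Bid 3 instead: wins, pays 3, utility 16 - 3 = 13.
Since 13 > 0, bidding 3 is strictly better here, so truthful bidding is not dominant.

No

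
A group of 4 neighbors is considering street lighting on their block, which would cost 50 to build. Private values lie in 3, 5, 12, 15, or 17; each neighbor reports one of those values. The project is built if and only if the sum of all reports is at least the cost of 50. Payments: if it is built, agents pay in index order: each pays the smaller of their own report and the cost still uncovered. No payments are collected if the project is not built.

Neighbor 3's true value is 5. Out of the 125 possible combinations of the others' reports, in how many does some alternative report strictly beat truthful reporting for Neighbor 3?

Others report (15, 15, 17): truth gives 0; report 3 gives 2 > 0. Violating.
Others report (15, 17, 15): truth gives 0; report 3 gives 2 > 0. Violating.
Others report (15, 17, 17): truth gives 0; report 3 gives 2 > 0. Violating.
Others report (17, 15, 15): truth gives 0; report 3 gives 2 > 0. Violating.
Others report (3, 3, 3): truth gives 0; no alternative beats it.
Others report (3, 3, 5): truth gives 0; no alternative beats it.
(Checking all 125 profiles: 7 have a profitable deviation, 118 do not.)

7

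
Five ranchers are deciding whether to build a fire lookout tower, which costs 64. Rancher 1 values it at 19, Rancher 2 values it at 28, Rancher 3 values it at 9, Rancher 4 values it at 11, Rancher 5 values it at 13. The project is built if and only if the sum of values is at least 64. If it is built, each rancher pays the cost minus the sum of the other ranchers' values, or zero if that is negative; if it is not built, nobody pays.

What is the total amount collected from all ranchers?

Total value 80 ≥ cost 64, so it is built.
Rancher 1: others sum to 61; max(0, 64 - 61) = 3.
Rancher 2: others sum to 52; max(0, 64 - 52) = 12.
Rancher 3: others sum to 71; max(0, 64 - 71) = 0.
Rancher 4: others sum to 69; max(0, 64 - 69) = 0.
Rancher 5: others sum to 67; max(0, 64 - 67) = 0.
Total collected = 3 + 12 + 0 + 0 + 0 = 15.

15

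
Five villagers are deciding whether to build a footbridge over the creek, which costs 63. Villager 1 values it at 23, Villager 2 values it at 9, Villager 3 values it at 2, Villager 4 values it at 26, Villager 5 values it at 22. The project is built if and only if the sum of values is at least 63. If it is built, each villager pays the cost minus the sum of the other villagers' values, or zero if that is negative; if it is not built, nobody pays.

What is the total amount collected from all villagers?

14

Total value 82 ≥ cost 63, so it is built.
Villager 1: others sum to 59; max(0, 63 - 59) = 4.
Villager 2: others sum to 73; max(0, 63 - 73) = 0.
Villager 3: others sum to 80; max(0, 63 - 80) = 0.
Villager 4: others sum to 56; max(0, 63 - 56) = 7.
Villager 5: others sum to 60; max(0, 63 - 60) = 3.
Total collected = 4 + 0 + 0 + 7 + 3 = 14.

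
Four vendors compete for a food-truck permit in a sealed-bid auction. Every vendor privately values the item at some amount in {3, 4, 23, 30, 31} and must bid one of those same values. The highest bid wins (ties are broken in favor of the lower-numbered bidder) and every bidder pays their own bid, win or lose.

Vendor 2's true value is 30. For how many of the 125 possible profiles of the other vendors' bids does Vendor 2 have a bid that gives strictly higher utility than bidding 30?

95

Others bid (3, 3, 3): truth gives 0; bid 4 gives 26 > 0. Violating.
Others bid (3, 3, 4): truth gives 0; bid 4 gives 26 > 0. Violating.
Others bid (3, 3, 23): truth gives 0; bid 23 gives 7 > 0. Violating.
Others bid (3, 3, 31): truth gives -30; bid 31 gives -1 > -30. Violating.
Others bid (3, 3, 30): truth gives 0; no alternative beats it.
Others bid (3, 4, 30): truth gives 0; no alternative beats it.
(Checking all 125 profiles: 95 have a profitable deviation, 30 do not.)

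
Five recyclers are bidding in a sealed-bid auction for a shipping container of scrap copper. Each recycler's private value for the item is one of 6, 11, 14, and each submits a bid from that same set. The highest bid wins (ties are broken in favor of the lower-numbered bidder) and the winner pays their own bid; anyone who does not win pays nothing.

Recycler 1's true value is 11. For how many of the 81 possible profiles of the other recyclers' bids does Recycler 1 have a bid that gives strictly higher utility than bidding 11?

Others bid (6, 6, 6, 6): truth gives 0; bid 6 gives 5 > 0. Violating.
Others bid (6, 6, 6, 11): truth gives 0; no alternative beats it.
Others bid (6, 6, 6, 14): truth gives 0; no alternative beats it.
(Checking all 81 profiles: 1 has a profitable deviation, 80 do not.)

1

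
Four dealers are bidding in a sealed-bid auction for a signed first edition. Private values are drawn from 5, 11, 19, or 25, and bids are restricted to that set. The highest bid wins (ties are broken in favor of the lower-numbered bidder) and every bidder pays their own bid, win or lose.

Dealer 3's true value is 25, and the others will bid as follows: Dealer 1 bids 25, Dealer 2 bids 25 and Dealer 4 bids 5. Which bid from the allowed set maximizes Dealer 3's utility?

5

Bid 5: loses but pays 5, utility -5.
Bid 11: loses but pays 11, utility -11.
Bid 19: loses but pays 19, utility -19.
Bid 25: loses but pays 25, utility -25.
The best choice is 5 with utility -5.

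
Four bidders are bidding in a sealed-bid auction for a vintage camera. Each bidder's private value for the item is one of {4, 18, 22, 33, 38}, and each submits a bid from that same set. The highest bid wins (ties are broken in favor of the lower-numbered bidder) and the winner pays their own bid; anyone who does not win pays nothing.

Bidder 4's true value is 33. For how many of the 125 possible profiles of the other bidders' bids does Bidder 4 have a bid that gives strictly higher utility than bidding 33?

8

Others bid (4, 4, 4): truth gives 0; bid 18 gives 15 > 0. Violating.
Others bid (4, 4, 18): truth gives 0; bid 22 gives 11 > 0. Violating.
Others bid (4, 18, 4): truth gives 0; bid 22 gives 11 > 0. Violating.
Others bid (4, 18, 18): truth gives 0; bid 22 gives 11 > 0. Violating.
Others bid (4, 4, 22): truth gives 0; no alternative beats it.
Others bid (4, 4, 33): truth gives 0; no alternative beats it.
(Checking all 125 profiles: 8 have a profitable deviation, 117 do not.)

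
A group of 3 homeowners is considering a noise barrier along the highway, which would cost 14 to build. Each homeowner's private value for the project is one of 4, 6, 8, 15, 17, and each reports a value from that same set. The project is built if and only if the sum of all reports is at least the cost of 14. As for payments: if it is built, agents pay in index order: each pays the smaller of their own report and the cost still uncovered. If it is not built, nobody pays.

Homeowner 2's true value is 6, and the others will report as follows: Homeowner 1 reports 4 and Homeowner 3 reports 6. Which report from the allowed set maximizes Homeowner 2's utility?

Report 4: project built, pays 4, utility 6 - 4 = 2.
Report 6: project built, pays 6, utility 6 - 6 = 0.
Report 8: project built, pays 8, utility 6 - 8 = -2.
Report 15: project built, pays 10, utility 6 - 10 = -4.
Report 17: project built, pays 10, utility 6 - 10 = -4.
The best choice is 4 with utility 2.

4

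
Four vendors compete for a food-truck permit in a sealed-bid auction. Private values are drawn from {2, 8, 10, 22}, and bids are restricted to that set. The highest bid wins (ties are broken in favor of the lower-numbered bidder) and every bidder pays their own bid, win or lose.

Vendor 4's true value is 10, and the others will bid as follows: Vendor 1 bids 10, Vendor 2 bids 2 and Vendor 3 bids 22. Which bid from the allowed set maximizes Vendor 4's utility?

Bid 2: loses but pays 2, utility -2.
Bid 8: loses but pays 8, utility -8.
Bid 10: loses but pays 10, utility -10.
Bid 22: loses but pays 22, utility -22.
The best choice is 2 with utility -2.

2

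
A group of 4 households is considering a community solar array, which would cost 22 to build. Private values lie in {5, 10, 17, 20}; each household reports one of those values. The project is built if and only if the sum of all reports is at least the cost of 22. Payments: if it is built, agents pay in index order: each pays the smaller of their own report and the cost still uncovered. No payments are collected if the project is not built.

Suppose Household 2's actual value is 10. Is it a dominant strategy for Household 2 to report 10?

Consider the case where Household 1 reports 5, Household 3 reports 5 and Household 4 reports 10.
Truthful report 10: project built, pays 10, utility 10 - 10 = 0.
Report 5 instead: project built, pays 5, utility 10 - 5 = 5.
Since 5 > 0, reporting 5 is strictly better here, so truthful reporting is not dominant.

No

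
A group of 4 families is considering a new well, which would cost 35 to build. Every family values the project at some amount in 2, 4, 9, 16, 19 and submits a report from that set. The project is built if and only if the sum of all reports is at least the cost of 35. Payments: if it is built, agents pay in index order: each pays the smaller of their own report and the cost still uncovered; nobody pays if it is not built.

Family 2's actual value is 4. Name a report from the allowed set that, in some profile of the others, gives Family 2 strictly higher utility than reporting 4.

2

Suppose Family 1 reports 2, Family 3 reports 16 and Family 4 reports 16.
Report 4: project built, pays 4, utility 4 - 4 = 0.
Report 2: project built, pays 2, utility 4 - 2 = 2.
So reporting 2 beats truth here (2 > 0).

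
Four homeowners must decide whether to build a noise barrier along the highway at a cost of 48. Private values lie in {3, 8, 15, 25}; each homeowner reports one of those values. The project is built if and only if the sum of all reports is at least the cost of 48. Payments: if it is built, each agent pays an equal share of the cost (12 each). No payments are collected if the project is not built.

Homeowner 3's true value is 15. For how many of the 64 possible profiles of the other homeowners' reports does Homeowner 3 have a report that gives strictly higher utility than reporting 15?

13

Others report (3, 3, 25): truth gives 0; report 25 gives 3 > 0. Violating.
Others report (3, 8, 15): truth gives 0; report 25 gives 3 > 0. Violating.
Others report (3, 15, 8): truth gives 0; report 25 gives 3 > 0. Violating.
Others report (3, 25, 3): truth gives 0; report 25 gives 3 > 0. Violating.
Others report (3, 3, 3): truth gives 0; no alternative beats it.
Others report (3, 3, 8): truth gives 0; no alternative beats it.
(Checking all 64 profiles: 13 have a profitable deviation, 51 do not.)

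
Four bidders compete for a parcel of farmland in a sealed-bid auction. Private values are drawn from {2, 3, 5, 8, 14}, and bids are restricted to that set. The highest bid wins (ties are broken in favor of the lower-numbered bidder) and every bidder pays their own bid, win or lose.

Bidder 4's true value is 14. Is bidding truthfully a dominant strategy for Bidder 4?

No

Consider the case where Bidder 1 bids 2, Bidder 2 bids 2 and Bidder 3 bids 2.
Truthful bid 14: wins, pays 14, utility 14 - 14 = 0.
Bid 3 instead: wins, pays 3, utility 14 - 3 = 11.
Since 11 > 0, bidding 3 is strictly better here, so truthful bidding is not dominant.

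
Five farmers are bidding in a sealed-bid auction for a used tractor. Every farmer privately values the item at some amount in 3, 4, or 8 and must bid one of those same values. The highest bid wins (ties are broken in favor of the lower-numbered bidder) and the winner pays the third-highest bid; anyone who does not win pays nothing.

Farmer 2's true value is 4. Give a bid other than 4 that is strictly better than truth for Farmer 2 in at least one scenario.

Suppose Farmer 1 bids 3, Farmer 3 bids 3, Farmer 4 bids 3 and Farmer 5 bids 8.
Bid 4: loses, pays 0, utility 0.
Bid 8: wins, pays 3, utility 4 - 3 = 1.
So bidding 8 beats truth here (1 > 0).

8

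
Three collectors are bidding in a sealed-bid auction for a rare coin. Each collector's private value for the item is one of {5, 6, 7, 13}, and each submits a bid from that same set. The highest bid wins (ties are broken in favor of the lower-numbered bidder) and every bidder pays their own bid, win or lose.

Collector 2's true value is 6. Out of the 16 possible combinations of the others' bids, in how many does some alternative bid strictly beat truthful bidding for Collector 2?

Others bid (5, 7): truth gives -6; bid 7 gives -1 > -6. Violating.
Others bid (5, 13): truth gives -6; bid 5 gives -5 > -6. Violating.
Others bid (6, 5): truth gives -6; bid 7 gives -1 > -6. Violating.
Others bid (6, 6): truth gives -6; bid 7 gives -1 > -6. Violating.
Others bid (5, 5): truth gives 0; no alternative beats it.
Others bid (5, 6): truth gives 0; no alternative beats it.
(Checking all 16 profiles: 14 have a profitable deviation, 2 do not.)

14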